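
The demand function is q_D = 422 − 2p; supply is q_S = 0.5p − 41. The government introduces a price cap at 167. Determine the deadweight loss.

103.51

In inverse form: demand p = 211 − 0.5q, supply p = 82 + 2q.
Competitive equilibrium: 211 − 0.5q = 82 + 2q → q* = 51.6, p* = 185.2.
At the ceiling p = 167, quantity supplied = (167 − 82)/2 = 42.5.
Willingness to pay at q' = 42.5: 211 − 0.5·42.5 = 189.75.
Δq = 51.6 − 42.5 = 9.1; wedge = 189.75 − 167 = 22.75.
Deadweight loss = ½ × 9.1 × 22.75 = 103.51.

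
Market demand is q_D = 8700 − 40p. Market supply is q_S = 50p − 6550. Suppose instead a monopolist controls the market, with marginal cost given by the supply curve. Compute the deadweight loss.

10604.10

In inverse form: demand p = 217.5 − 0.025q, supply p = 131 + 0.02q.
Competitive equilibrium: 217.5 − 0.025q = 131 + 0.02q → q* = 1922.222222, p* = 169.444444.
Marginal revenue: MR = 217.5 − 0.05q. Set MR = MC: 217.5 − 0.05q = 131 + 0.02q → q_m = 1235.714286.
Price p_m = 217.5 − 0.025·1235.714286 = 186.607143; MC(q_m) = 131 + 0.02·1235.714286 = 155.714286.
Competitive q* = 1922.222222, so Δq = 686.507936; wedge = 186.607143 − 155.714286 = 30.892857.
Deadweight loss = ½ × 686.507936 × 30.892857 = 10604.10.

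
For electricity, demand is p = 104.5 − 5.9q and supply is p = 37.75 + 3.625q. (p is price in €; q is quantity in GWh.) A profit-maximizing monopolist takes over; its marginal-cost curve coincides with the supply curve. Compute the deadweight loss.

€34.22

Competitive equilibrium: 104.5 − 5.9q = 37.75 + 3.625q → q* = 7.0079, p* = 63.1535.
Marginal revenue: MR = 104.5 − 11.8q. Set MR = MC: 104.5 − 11.8q = 37.75 + 3.625q → q_m = 4.3274.
Price p_m = 104.5 − 5.9·4.3274 = 78.9683; MC(q_m) = 37.75 + 3.625·4.3274 = 53.4368.
Competitive q* = 7.0079, so Δq = 2.6805; wedge = 78.9683 − 53.4368 = 25.5315.
DWL = ½ × 2.6805 × 25.5315 = €34.22.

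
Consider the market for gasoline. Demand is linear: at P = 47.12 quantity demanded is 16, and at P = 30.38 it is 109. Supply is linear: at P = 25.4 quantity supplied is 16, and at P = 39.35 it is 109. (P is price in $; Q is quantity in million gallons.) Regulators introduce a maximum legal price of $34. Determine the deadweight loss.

$11.88 million

Demand slope = (30.38 − 47.12)/(109 − 16) = −0.18, so P = 50 − 0.18Q.
Supply slope = (39.35 − 25.4)/(109 − 16) = 0.15, so P = 23 + 0.15Q.
Competitive equilibrium: 50 − 0.18Q = 23 + 0.15Q → Q* = 81.8182, P* = 35.2727.
At the ceiling P = 34, quantity supplied = (34 − 23)/0.15 = 73.3333.
Willingness to pay at Q' = 73.3333: 50 − 0.18·73.3333 = 36.8.
ΔQ = 81.8182 − 73.3333 = 8.4849; wedge = 36.8 − 34 = 2.8.
The triangle = ½ × 8.4849 × 2.8 = $11.88 million.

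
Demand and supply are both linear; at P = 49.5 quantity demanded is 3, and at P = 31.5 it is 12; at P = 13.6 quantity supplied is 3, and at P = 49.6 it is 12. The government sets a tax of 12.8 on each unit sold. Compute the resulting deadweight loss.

Demand slope = (31.5 − 49.5)/(12 − 3) = −2, so P = 55.5 − 2Q.
Supply slope = (49.6 − 13.6)/(12 − 3) = 4, so P = 1.6 + 4Q.
Competitive equilibrium: 55.5 − 2Q = 1.6 + 4Q → Q* = 8.9833, P* = 37.5333.
With the tax, the buyer price exceeds the seller price by 12.8: (55.5 − 2Q) − (1.6 + 4Q) = 12.8 → Q' = 6.85.
ΔQ = 8.9833 − 6.85 = 2.1333; the wedge equals the tax, 12.8.
DWL = ½ × 2.1333 × 12.8 = 13.65.

13.65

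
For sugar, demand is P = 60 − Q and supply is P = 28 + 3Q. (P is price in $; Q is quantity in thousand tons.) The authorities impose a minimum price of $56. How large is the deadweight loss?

$32 thousand

Competitive equilibrium: 60 − Q = 28 + 3Q → Q* = 8, P* = 52.
At the floor P = 56, quantity demanded = (60 − 56)/1 = 4.
Sellers' marginal cost at Q' = 4: 28 + 3·4 = 40.
ΔQ = 8 − 4 = 4; wedge = 56 − 40 = 16.
DWL = ½ × 4 × 16 = $32 thousand.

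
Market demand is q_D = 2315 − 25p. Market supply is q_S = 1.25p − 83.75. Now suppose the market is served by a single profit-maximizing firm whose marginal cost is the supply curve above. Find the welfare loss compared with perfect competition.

In inverse form: demand p = 92.6 − 0.04q, supply p = 67 + 0.8q.
Competitive equilibrium: 92.6 − 0.04q = 67 + 0.8q → q* = 30.4762, p* = 91.381.
Marginal revenue: MR = 92.6 − 0.08q. Set MR = MC: 92.6 − 0.08q = 67 + 0.8q → q_m = 29.0909.
Price p_m = 92.6 − 0.04·29.0909 = 91.4364; MC(q_m) = 67 + 0.8·29.0909 = 90.2727.
Competitive q* = 30.4762, so Δq = 1.3853; wedge = 91.4364 − 90.2727 = 1.1637.
DWL = ½ × 1.3853 × 1.1637 = 0.81.

0.81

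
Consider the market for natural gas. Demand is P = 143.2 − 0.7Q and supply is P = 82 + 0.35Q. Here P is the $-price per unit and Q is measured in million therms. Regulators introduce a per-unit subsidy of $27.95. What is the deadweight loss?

Competitive equilibrium: 143.2 − 0.7Q = 82 + 0.35Q → Q* = 58.2857, P* = 102.4.
The subsidy lowers effective supply by 27.95: P = 54.05 + 0.35Q.
New quantity: 143.2 − 0.7Q = 54.05 + 0.35Q → Q' = 84.9048.
Overproduction ΔQ = 84.9048 − 58.2857 = 26.6191; wedge = subsidy = 27.95.
Welfare loss = ½ × 26.6191 × 27.95 = $372 million.

$372 million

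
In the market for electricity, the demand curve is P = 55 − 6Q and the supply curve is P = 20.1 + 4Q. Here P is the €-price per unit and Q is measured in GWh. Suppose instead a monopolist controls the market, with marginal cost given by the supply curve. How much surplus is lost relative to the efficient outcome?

€8.56

Competitive equilibrium: 55 − 6Q = 20.1 + 4Q → Q* = 3.49, P* = 34.06.
Marginal revenue: MR = 55 − 12Q. Set MR = MC: 55 − 12Q = 20.1 + 4Q → Q_m = 2.1813.
Price P_m = 55 − 6·2.1813 = 41.9122; MC(Q_m) = 20.1 + 4·2.1813 = 28.8252.
Competitive Q* = 3.49, so ΔQ = 1.3087; wedge = 41.9122 − 28.8252 = 13.087.
Welfare loss = ½ × 1.3087 × 13.087 = €8.56.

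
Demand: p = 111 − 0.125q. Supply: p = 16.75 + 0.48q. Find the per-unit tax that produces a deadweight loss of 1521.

42.9

Competitive equilibrium: 111 − 0.125q = 16.75 + 0.48q → q* = 155.7851, p* = 91.5269.
A tax t gives Δq = t/0.605 and wedge t, so DWL = t²/1.21.
t²/1.21 = 1521 → t² = 1840.41 → t = 42.9.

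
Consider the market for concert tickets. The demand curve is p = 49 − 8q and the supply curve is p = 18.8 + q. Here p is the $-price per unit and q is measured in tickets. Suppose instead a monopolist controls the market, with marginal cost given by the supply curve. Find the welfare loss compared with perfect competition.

$11.22

Competitive equilibrium: 49 − 8q = 18.8 + q → q* = 3.3556, p* = 22.1556.
Marginal revenue: MR = 49 − 16q. Set MR = MC: 49 − 16q = 18.8 + q → q_m = 1.7765.
Price p_m = 49 − 8·1.7765 = 34.788; MC(q_m) = 18.8 + 1·1.7765 = 20.5765.
Competitive q* = 3.3556, so Δq = 1.5791; wedge = 34.788 − 20.5765 = 14.2115.
Deadweight loss = ½ × 1.5791 × 14.2115 = $11.22.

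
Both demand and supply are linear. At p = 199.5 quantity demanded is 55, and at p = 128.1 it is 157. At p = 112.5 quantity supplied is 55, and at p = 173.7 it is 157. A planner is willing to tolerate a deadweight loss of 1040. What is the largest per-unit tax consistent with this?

52

Demand slope = (128.1 − 199.5)/(157 − 55) = −0.7, so p = 238 − 0.7q.
Supply slope = (173.7 − 112.5)/(157 − 55) = 0.6, so p = 79.5 + 0.6q.
Competitive equilibrium: 238 − 0.7q = 79.5 + 0.6q → q* = 121.9231, p* = 152.6538.
A tax t gives Δq = t/1.3 and wedge t, so DWL = t²/2.6.
t²/2.6 = 1040 → t² = 2704 → t = 52.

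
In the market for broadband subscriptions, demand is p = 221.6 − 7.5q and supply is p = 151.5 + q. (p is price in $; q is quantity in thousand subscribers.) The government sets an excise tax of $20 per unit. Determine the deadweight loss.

Competitive equilibrium: 221.6 − 7.5q = 151.5 + q → q* = 8.2471, p* = 159.7471.
With the tax, the buyer price exceeds the seller price by 20: (221.6 − 7.5q) − (151.5 + q) = 20 → q' = 5.8941.
Δq = 8.2471 − 5.8941 = 2.353; the wedge equals the tax, 20.
DWL = ½ × 2.353 × 20 = $23.53 thousand.

$23.53 thousand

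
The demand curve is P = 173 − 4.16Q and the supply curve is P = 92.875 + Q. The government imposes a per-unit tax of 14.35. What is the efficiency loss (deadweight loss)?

19.95

Competitive equilibrium: 173 − 4.16Q = 92.875 + Q → Q* = 15.5281, P* = 108.4031.
With the tax, the buyer price exceeds the seller price by 14.35: (173 − 4.16Q) − (92.875 + Q) = 14.35 → Q' = 12.7471.
ΔQ = 15.5281 − 12.7471 = 2.781; the wedge equals the tax, 14.35.
DWL = ½ × 2.781 × 14.35 = 19.95.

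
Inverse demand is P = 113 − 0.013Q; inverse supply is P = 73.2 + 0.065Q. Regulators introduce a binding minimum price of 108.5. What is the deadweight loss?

1050.26

Competitive equilibrium: 113 − 0.013Q = 73.2 + 0.065Q → Q* = 510.2564, P* = 106.3667.
At the floor P = 108.5, quantity demanded = (113 − 108.5)/0.013 = 346.1538.
Sellers' marginal cost at Q' = 346.1538: 73.2 + 0.065·346.1538 = 95.7.
ΔQ = 510.2564 − 346.1538 = 164.1026; wedge = 108.5 − 95.7 = 12.8.
Welfare loss = ½ × 164.1026 × 12.8 = 1050.26.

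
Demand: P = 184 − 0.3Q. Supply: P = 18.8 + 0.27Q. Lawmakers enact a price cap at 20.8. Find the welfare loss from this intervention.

Competitive equilibrium: 184 − 0.3Q = 18.8 + 0.27Q → Q* = 289.82456, P* = 97.05263.
At the ceiling P = 20.8, quantity supplied = (20.8 − 18.8)/0.27 = 7.40741.
Willingness to pay at Q' = 7.40741: 184 − 0.3·7.40741 = 181.77778.
ΔQ = 289.82456 − 7.40741 = 282.41715; wedge = 181.77778 − 20.8 = 160.97778.
The triangle = ½ × 282.41715 × 160.97778 = 22731.44.

22731.44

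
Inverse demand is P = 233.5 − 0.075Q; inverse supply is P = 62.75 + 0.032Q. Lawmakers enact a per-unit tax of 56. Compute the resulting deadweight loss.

Competitive equilibrium: 233.5 − 0.075Q = 62.75 + 0.032Q → Q* = 1595.7944, P* = 113.8154.
With the tax, the buyer price exceeds the seller price by 56: (233.5 − 0.075Q) − (62.75 + 0.032Q) = 56 → Q' = 1072.4299.
ΔQ = 1595.7944 − 1072.4299 = 523.3645; the wedge equals the tax, 56.
Welfare loss = ½ × 523.3645 × 56 = 14654.21.

14654.21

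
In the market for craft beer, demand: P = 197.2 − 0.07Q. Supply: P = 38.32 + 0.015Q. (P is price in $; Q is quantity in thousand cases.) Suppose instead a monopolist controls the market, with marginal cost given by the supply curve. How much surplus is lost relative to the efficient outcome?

Competitive equilibrium: 197.2 − 0.07Q = 38.32 + 0.015Q → Q* = 1869.17647, P* = 66.35765.
Marginal revenue: MR = 197.2 − 0.14Q. Set MR = MC: 197.2 − 0.14Q = 38.32 + 0.015Q → Q_m = 1025.03226.
Price P_m = 197.2 − 0.07·1025.03226 = 125.44774; MC(Q_m) = 38.32 + 0.015·1025.03226 = 53.69548.
Competitive Q* = 1869.17647, so ΔQ = 844.14421; wedge = 125.44774 − 53.69548 = 71.75226.
Deadweight loss = ½ × 844.14421 × 71.75226 = $30284.63 thousand.

$30284.63 thousand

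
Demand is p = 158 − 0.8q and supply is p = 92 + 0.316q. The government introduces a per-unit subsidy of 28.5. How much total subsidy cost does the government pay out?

2413.31

Competitive equilibrium: 158 − 0.8q = 92 + 0.316q → q* = 59.1398, p* = 110.6882.
The subsidy lowers effective supply by 28.5: p = 63.5 + 0.316q.
New quantity: 158 − 0.8q = 63.5 + 0.316q → q' = 84.6774.
Total subsidy cost = 28.5 × 84.6774 = 2413.31.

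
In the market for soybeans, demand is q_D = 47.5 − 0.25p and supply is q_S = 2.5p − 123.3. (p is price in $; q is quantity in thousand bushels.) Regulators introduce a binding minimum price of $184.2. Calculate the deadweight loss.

In inverse form: demand p = 190 − 4q, supply p = 49.32 + 0.4q.
Competitive equilibrium: 190 − 4q = 49.32 + 0.4q → q* = 31.9727, p* = 62.1091.
At the floor p = 184.2, quantity demanded = (190 − 184.2)/4 = 1.45.
Sellers' marginal cost at q' = 1.45: 49.32 + 0.4·1.45 = 49.9.
Δq = 31.9727 − 1.45 = 30.5227; wedge = 184.2 − 49.9 = 134.3.
DWL = ½ × 30.5227 × 134.3 = $2049.60 thousand.

$2049.60 thousand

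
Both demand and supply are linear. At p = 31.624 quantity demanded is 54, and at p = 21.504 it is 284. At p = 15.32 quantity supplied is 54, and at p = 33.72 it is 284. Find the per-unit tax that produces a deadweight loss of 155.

6.2

Demand slope = (21.504 − 31.624)/(284 − 54) = −0.044, so p = 34 − 0.044q.
Supply slope = (33.72 − 15.32)/(284 − 54) = 0.08, so p = 11 + 0.08q.
Competitive equilibrium: 34 − 0.044q = 11 + 0.08q → q* = 185.4839, p* = 25.8387.
A tax t gives Δq = t/0.124 and wedge t, so DWL = t²/0.248.
t²/0.248 = 155 → t² = 38.44 → t = 6.2.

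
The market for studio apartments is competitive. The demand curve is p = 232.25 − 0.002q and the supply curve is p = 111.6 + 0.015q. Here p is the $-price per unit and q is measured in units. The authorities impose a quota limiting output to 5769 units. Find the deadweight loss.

Competitive equilibrium: 232.25 − 0.002q = 111.6 + 0.015q → q* = 7097.0588, p* = 218.0559.
At q = 5769: demand price = 232.25 − 0.002·5769 = 220.712; supply price = 111.6 + 0.015·5769 = 198.135.
Δq = 7097.0588 − 5769 = 1328.0588; wedge = 220.712 − 198.135 = 22.577.
DWL = ½ × 1328.0588 × 22.577 = $14991.79.

$14991.79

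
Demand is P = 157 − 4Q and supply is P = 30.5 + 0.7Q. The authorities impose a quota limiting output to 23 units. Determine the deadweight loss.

36.02

Competitive equilibrium: 157 − 4Q = 30.5 + 0.7Q → Q* = 26.9149, P* = 49.3404.
At Q = 23: demand price = 157 − 4·23 = 65; supply price = 30.5 + 0.7·23 = 46.6.
ΔQ = 26.9149 − 23 = 3.9149; wedge = 65 − 46.6 = 18.4.
Welfare loss = ½ × 3.9149 × 18.4 = 36.02.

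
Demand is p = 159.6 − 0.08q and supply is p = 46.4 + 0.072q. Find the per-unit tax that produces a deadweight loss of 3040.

Competitive equilibrium: 159.6 − 0.08q = 46.4 + 0.072q → q* = 744.7368, p* = 100.0211.
A tax t gives Δq = t/0.152 and wedge t, so DWL = t²/0.304.
t²/0.304 = 3040 → t² = 924.16 → t = 30.4.

30.4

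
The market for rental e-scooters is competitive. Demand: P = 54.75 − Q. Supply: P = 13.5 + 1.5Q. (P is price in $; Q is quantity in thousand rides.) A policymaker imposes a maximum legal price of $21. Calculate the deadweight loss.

Competitive equilibrium: 54.75 − Q = 13.5 + 1.5Q → Q* = 16.5, P* = 38.25.
At the ceiling P = 21, quantity supplied = (21 − 13.5)/1.5 = 5.
Willingness to pay at Q' = 5: 54.75 − 1·5 = 49.75.
ΔQ = 16.5 − 5 = 11.5; wedge = 49.75 − 21 = 28.75.
The triangle = ½ × 11.5 × 28.75 = $165.31 thousand.

$165.31 thousand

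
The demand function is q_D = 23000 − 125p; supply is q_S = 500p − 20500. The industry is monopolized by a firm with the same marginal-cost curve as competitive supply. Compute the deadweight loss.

201965.43

In inverse form: demand p = 184 − 0.008q, supply p = 41 + 0.002q.
Competitive equilibrium: 184 − 0.008q = 41 + 0.002q → q* = 14300, p* = 69.6.
Marginal revenue: MR = 184 − 0.016q. Set MR = MC: 184 − 0.016q = 41 + 0.002q → q_m = 7944.444444.
Price p_m = 184 − 0.008·7944.444444 = 120.444444; MC(q_m) = 41 + 0.002·7944.444444 = 56.888889.
Competitive q* = 14300, so Δq = 6355.555556; wedge = 120.444444 − 56.888889 = 63.555555.
DWL = ½ × 6355.555556 × 63.555555 = 201965.43.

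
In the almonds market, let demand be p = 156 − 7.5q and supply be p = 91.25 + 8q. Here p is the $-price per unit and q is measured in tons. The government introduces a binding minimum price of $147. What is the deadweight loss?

Competitive equilibrium: 156 − 7.5q = 91.25 + 8q → q* = 4.1774, p* = 124.6694.
At the floor p = 147, quantity demanded = (156 − 147)/7.5 = 1.2.
Sellers' marginal cost at q' = 1.2: 91.25 + 8·1.2 = 100.85.
Δq = 4.1774 − 1.2 = 2.9774; wedge = 147 − 100.85 = 46.15.
Deadweight loss = ½ × 2.9774 × 46.15 = $68.70.

$68.70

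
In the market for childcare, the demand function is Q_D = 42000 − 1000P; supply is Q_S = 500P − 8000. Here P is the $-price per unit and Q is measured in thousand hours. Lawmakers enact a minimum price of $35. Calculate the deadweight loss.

In inverse form: demand P = 42 − 0.001Q, supply P = 16 + 0.002Q.
Competitive equilibrium: 42 − 0.001Q = 16 + 0.002Q → Q* = 8666.6667, P* = 33.3333.
At the floor P = 35, quantity demanded = (42 − 35)/0.001 = 7000.
Sellers' marginal cost at Q' = 7000: 16 + 0.002·7000 = 30.
ΔQ = 8666.6667 − 7000 = 1666.6667; wedge = 35 − 30 = 5.
Welfare loss = ½ × 1666.6667 × 5 = $4166.67 thousand.

$4166.67 thousand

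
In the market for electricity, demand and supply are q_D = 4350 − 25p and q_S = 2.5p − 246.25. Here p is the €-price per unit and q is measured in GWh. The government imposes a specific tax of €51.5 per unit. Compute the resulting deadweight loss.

In inverse form: demand p = 174 − 0.04q, supply p = 98.5 + 0.4q.
Competitive equilibrium: 174 − 0.04q = 98.5 + 0.4q → q* = 171.5909, p* = 167.1364.
With the tax, the buyer price exceeds the seller price by 51.5: (174 − 0.04q) − (98.5 + 0.4q) = 51.5 → q' = 54.5455.
Δq = 171.5909 − 54.5455 = 117.0454; the wedge equals the tax, 51.5.
Deadweight loss = ½ × 117.0454 × 51.5 = €3013.92.

€3013.92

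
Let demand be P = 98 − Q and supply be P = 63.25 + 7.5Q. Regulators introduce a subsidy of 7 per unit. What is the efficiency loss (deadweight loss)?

Competitive equilibrium: 98 − Q = 63.25 + 7.5Q → Q* = 4.0882, P* = 93.9118.
The subsidy lowers effective supply by 7: P = 56.25 + 7.5Q.
New quantity: 98 − Q = 56.25 + 7.5Q → Q' = 4.9118.
Overproduction ΔQ = 4.9118 − 4.0882 = 0.8236; wedge = subsidy = 7.
Deadweight loss = ½ × 0.8236 × 7 = 2.88.

2.88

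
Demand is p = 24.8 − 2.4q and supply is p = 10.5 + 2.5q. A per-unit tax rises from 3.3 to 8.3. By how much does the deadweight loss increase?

5.92

Competitive equilibrium: 24.8 − 2.4q = 10.5 + 2.5q → q* = 2.9184, p* = 17.7959.
For a per-unit tax t: Δq = t/4.9, so DWL = ½·t·(t/4.9) = t²/9.8.
At t = 3.3: DWL = 1.111. At t = 8.3: DWL = 7.03.
Increase = 7.03 − 1.111 = 5.92.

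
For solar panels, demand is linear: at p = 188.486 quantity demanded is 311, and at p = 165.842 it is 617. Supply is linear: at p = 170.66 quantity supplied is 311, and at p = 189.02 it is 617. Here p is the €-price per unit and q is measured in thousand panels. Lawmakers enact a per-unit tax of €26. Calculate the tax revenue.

Demand slope = (165.842 − 188.486)/(617 − 311) = −0.074, so p = 211.5 − 0.074q.
Supply slope = (189.02 − 170.66)/(617 − 311) = 0.06, so p = 152 + 0.06q.
Competitive equilibrium: 211.5 − 0.074q = 152 + 0.06q → q* = 444.0299, p* = 178.6418.
With the tax, the buyer price exceeds the seller price by 26: (211.5 − 0.074q) − (152 + 0.06q) = 26 → q' = 250.
Tax revenue = 26 × 250 = €6500 thousand.

€6500 thousand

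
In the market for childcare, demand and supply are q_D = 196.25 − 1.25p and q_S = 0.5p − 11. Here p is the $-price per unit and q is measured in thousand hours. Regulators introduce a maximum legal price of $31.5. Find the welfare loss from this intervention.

$2644.80 thousand

In inverse form: demand p = 157 − 0.8q, supply p = 22 + 2q.
Competitive equilibrium: 157 − 0.8q = 22 + 2q → q* = 48.2143, p* = 118.4286.
At the ceiling p = 31.5, quantity supplied = (31.5 − 22)/2 = 4.75.
Willingness to pay at q' = 4.75: 157 − 0.8·4.75 = 153.2.
Δq = 48.2143 − 4.75 = 43.4643; wedge = 153.2 − 31.5 = 121.7.
Welfare loss = ½ × 43.4643 × 121.7 = $2644.80 thousand.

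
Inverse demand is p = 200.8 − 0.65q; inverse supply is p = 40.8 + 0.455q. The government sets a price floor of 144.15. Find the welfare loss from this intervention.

1835.77

Competitive equilibrium: 200.8 − 0.65q = 40.8 + 0.455q → q* = 144.7964, p* = 106.6824.
At the floor p = 144.15, quantity demanded = (200.8 − 144.15)/0.65 = 87.1538.
Sellers' marginal cost at q' = 87.1538: 40.8 + 0.455·87.1538 = 80.455.
Δq = 144.7964 − 87.1538 = 57.6426; wedge = 144.15 − 80.455 = 63.695.
Deadweight loss = ½ × 57.6426 × 63.695 = 1835.77.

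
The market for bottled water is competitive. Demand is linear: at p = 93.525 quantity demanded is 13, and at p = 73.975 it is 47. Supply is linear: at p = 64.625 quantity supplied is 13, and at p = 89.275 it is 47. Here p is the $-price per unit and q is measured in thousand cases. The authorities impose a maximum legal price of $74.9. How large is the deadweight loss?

$42.21 thousand

Demand slope = (73.975 − 93.525)/(47 − 13) = −0.575, so p = 101 − 0.575q.
Supply slope = (89.275 − 64.625)/(47 − 13) = 0.725, so p = 55.2 + 0.725q.
Competitive equilibrium: 101 − 0.575q = 55.2 + 0.725q → q* = 35.2308, p* = 80.7423.
At the ceiling p = 74.9, quantity supplied = (74.9 − 55.2)/0.725 = 27.1724.
Willingness to pay at q' = 27.1724: 101 − 0.575·27.1724 = 85.3759.
Δq = 35.2308 − 27.1724 = 8.0584; wedge = 85.3759 − 74.9 = 10.4759.
Welfare loss = ½ × 8.0584 × 10.4759 = $42.21 thousand.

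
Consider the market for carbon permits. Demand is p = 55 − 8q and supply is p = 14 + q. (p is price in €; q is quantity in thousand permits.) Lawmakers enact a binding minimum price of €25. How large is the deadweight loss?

€2.92 thousand

Competitive equilibrium: 55 − 8q = 14 + q → q* = 4.5556, p* = 18.5556.
At the floor p = 25, quantity demanded = (55 − 25)/8 = 3.75.
Sellers' marginal cost at q' = 3.75: 14 + 1·3.75 = 17.75.
Δq = 4.5556 − 3.75 = 0.8056; wedge = 25 − 17.75 = 7.25.
Deadweight loss = ½ × 0.8056 × 7.25 = €2.92 thousand.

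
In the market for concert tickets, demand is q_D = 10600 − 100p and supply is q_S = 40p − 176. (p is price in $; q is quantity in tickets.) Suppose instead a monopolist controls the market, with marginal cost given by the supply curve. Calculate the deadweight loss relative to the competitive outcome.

$7282.23

In inverse form: demand p = 106 − 0.01q, supply p = 4.4 + 0.025q.
Competitive equilibrium: 106 − 0.01q = 4.4 + 0.025q → q* = 2902.85714, p* = 76.97143.
Marginal revenue: MR = 106 − 0.02q. Set MR = MC: 106 − 0.02q = 4.4 + 0.025q → q_m = 2257.77778.
Price p_m = 106 − 0.01·2257.77778 = 83.42222; MC(q_m) = 4.4 + 0.025·2257.77778 = 60.84444.
Competitive q* = 2902.85714, so Δq = 645.07936; wedge = 83.42222 − 60.84444 = 22.57778.
Welfare loss = ½ × 645.07936 × 22.57778 = $7282.23.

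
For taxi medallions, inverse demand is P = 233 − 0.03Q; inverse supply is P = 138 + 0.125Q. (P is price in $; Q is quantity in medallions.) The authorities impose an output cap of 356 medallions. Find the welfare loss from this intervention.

Competitive equilibrium: 233 − 0.03Q = 138 + 0.125Q → Q* = 612.9032, P* = 214.6129.
At Q = 356: demand price = 233 − 0.03·356 = 222.32; supply price = 138 + 0.125·356 = 182.5.
ΔQ = 612.9032 − 356 = 256.9032; wedge = 222.32 − 182.5 = 39.82.
The triangle = ½ × 256.9032 × 39.82 = $5114.94.

$5114.94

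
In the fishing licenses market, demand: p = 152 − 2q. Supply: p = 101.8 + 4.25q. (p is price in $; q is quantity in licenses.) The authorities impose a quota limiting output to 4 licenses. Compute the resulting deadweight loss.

Competitive equilibrium: 152 − 2q = 101.8 + 4.25q → q* = 8.032, p* = 135.936.
At q = 4: demand price = 152 − 2·4 = 144; supply price = 101.8 + 4.25·4 = 118.8.
Δq = 8.032 − 4 = 4.032; wedge = 144 − 118.8 = 25.2.
DWL = ½ × 4.032 × 25.2 = $50.80.

$50.80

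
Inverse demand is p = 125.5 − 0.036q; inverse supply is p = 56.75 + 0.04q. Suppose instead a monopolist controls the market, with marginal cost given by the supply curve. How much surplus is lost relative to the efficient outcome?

3212.70

Competitive equilibrium: 125.5 − 0.036q = 56.75 + 0.04q → q* = 904.6053, p* = 92.9342.
Marginal revenue: MR = 125.5 − 0.072q. Set MR = MC: 125.5 − 0.072q = 56.75 + 0.04q → q_m = 613.8393.
Price p_m = 125.5 − 0.036·613.8393 = 103.4018; MC(q_m) = 56.75 + 0.04·613.8393 = 81.3036.
Competitive q* = 904.6053, so Δq = 290.766; wedge = 103.4018 − 81.3036 = 22.0982.
Welfare loss = ½ × 290.766 × 22.0982 = 3212.70.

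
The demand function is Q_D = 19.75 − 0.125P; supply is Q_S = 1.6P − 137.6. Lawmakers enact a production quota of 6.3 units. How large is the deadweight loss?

In inverse form: demand P = 158 − 8Q, supply P = 86 + 0.625Q.
Competitive equilibrium: 158 − 8Q = 86 + 0.625Q → Q* = 8.3478, P* = 91.2174.
At Q = 6.3: demand price = 158 − 8·6.3 = 107.6; supply price = 86 + 0.625·6.3 = 89.9375.
ΔQ = 8.3478 − 6.3 = 2.0478; wedge = 107.6 − 89.9375 = 17.6625.
DWL = ½ × 2.0478 × 17.6625 = 18.08.

18.08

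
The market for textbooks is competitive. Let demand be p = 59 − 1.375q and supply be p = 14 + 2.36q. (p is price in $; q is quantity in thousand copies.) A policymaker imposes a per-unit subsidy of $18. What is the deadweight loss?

$43.37 thousand

Competitive equilibrium: 59 − 1.375q = 14 + 2.36q → q* = 12.0482, p* = 42.4337.
The subsidy lowers effective supply by 18: p = 2.36q − 4.
New quantity: 59 − 1.375q = 2.36q − 4 → q' = 16.8675.
Overproduction Δq = 16.8675 − 12.0482 = 4.8193; wedge = subsidy = 18.
The triangle = ½ × 4.8193 × 18 = $43.37 thousand.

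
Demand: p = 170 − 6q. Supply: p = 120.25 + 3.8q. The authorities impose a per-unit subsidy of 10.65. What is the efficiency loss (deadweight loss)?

5.79

Competitive equilibrium: 170 − 6q = 120.25 + 3.8q → q* = 5.0765, p* = 139.5408.
The subsidy lowers effective supply by 10.65: p = 109.6 + 3.8q.
New quantity: 170 − 6q = 109.6 + 3.8q → q' = 6.1633.
Overproduction Δq = 6.1633 − 5.0765 = 1.0868; wedge = subsidy = 10.65.
The triangle = ½ × 1.0868 × 10.65 = 5.79.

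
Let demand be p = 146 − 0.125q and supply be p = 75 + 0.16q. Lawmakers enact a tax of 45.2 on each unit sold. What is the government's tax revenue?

Competitive equilibrium: 146 − 0.125q = 75 + 0.16q → q* = 249.1228, p* = 114.8596.
With the tax, the buyer price exceeds the seller price by 45.2: (146 − 0.125q) − (75 + 0.16q) = 45.2 → q' = 90.5263.
Tax revenue = 45.2 × 90.5263 = 4091.79.

4091.79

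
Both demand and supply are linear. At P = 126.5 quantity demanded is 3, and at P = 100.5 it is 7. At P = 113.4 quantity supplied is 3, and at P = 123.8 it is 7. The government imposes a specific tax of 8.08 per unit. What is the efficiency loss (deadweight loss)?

Demand slope = (100.5 − 126.5)/(7 − 3) = −6.5, so P = 146 − 6.5Q.
Supply slope = (123.8 − 113.4)/(7 − 3) = 2.6, so P = 105.6 + 2.6Q.
Competitive equilibrium: 146 − 6.5Q = 105.6 + 2.6Q → Q* = 4.4396, P* = 117.1429.
With the tax, the buyer price exceeds the seller price by 8.08: (146 − 6.5Q) − (105.6 + 2.6Q) = 8.08 → Q' = 3.5516.
ΔQ = 4.4396 − 3.5516 = 0.888; the wedge equals the tax, 8.08.
Deadweight loss = ½ × 0.888 × 8.08 = 3.59.

3.59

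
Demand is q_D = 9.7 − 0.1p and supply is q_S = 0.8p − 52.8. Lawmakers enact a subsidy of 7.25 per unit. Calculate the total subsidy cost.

In inverse form: demand p = 97 − 10q, supply p = 66 + 1.25q.
Competitive equilibrium: 97 − 10q = 66 + 1.25q → q* = 2.7556, p* = 69.4444.
The subsidy lowers effective supply by 7.25: p = 58.75 + 1.25q.
New quantity: 97 − 10q = 58.75 + 1.25q → q' = 3.4.
Total subsidy cost = 7.25 × 3.4 = 24.65.

24.65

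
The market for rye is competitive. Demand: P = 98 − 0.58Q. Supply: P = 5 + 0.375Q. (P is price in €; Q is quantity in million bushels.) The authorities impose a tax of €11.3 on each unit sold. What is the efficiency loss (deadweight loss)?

Competitive equilibrium: 98 − 0.58Q = 5 + 0.375Q → Q* = 97.3822, P* = 41.5183.
With the tax, the buyer price exceeds the seller price by 11.3: (98 − 0.58Q) − (5 + 0.375Q) = 11.3 → Q' = 85.5497.
ΔQ = 97.3822 − 85.5497 = 11.8325; the wedge equals the tax, 11.3.
DWL = ½ × 11.8325 × 11.3 = €66.85 million.

€66.85 million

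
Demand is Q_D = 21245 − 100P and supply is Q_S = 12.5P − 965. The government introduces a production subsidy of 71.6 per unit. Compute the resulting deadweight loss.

28480.89

In inverse form: demand P = 212.45 − 0.01Q, supply P = 77.2 + 0.08Q.
Competitive equilibrium: 212.45 − 0.01Q = 77.2 + 0.08Q → Q* = 1502.7778, P* = 197.4222.
The subsidy lowers effective supply by 71.6: P = 5.6 + 0.08Q.
New quantity: 212.45 − 0.01Q = 5.6 + 0.08Q → Q' = 2298.3333.
Overproduction ΔQ = 2298.3333 − 1502.7778 = 795.5555; wedge = subsidy = 71.6.
Deadweight loss = ½ × 795.5555 × 71.6 = 28480.89.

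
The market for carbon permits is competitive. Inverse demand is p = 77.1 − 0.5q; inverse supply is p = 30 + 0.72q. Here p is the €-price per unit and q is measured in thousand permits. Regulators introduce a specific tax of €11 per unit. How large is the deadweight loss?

Competitive equilibrium: 77.1 − 0.5q = 30 + 0.72q → q* = 38.6066, p* = 57.7967.
With the tax, the buyer price exceeds the seller price by 11: (77.1 − 0.5q) − (30 + 0.72q) = 11 → q' = 29.5902.
Δq = 38.6066 − 29.5902 = 9.0164; the wedge equals the tax, 11.
DWL = ½ × 9.0164 × 11 = €49.59 thousand.

€49.59 thousand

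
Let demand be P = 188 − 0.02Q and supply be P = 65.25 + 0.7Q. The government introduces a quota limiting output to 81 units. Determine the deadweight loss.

Competitive equilibrium: 188 − 0.02Q = 65.25 + 0.7Q → Q* = 170.48611, P* = 184.59028.
At Q = 81: demand price = 188 − 0.02·81 = 186.38; supply price = 65.25 + 0.7·81 = 121.95.
ΔQ = 170.48611 − 81 = 89.48611; wedge = 186.38 − 121.95 = 64.43.
Deadweight loss = ½ × 89.48611 × 64.43 = 2882.80.

2882.80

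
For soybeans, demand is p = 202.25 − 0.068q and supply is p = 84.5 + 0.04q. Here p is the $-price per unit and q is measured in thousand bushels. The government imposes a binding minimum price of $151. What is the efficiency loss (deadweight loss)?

Competitive equilibrium: 202.25 − 0.068q = 84.5 + 0.04q → q* = 1090.2778, p* = 128.1111.
At the floor p = 151, quantity demanded = (202.25 − 151)/0.068 = 753.6765.
Sellers' marginal cost at q' = 753.6765: 84.5 + 0.04·753.6765 = 114.6471.
Δq = 1090.2778 − 753.6765 = 336.6013; wedge = 151 − 114.6471 = 36.3529.
Welfare loss = ½ × 336.6013 × 36.3529 = $6118.22 thousand.

$6118.22 thousand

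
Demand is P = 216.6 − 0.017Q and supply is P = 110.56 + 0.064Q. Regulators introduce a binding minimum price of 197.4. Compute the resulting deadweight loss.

1308.18

Competitive equilibrium: 216.6 − 0.017Q = 110.56 + 0.064Q → Q* = 1309.1358, P* = 194.3447.
At the floor P = 197.4, quantity demanded = (216.6 − 197.4)/0.017 = 1129.4118.
Sellers' marginal cost at Q' = 1129.4118: 110.56 + 0.064·1129.4118 = 182.8424.
ΔQ = 1309.1358 − 1129.4118 = 179.724; wedge = 197.4 − 182.8424 = 14.5576.
Welfare loss = ½ × 179.724 × 14.5576 = 1308.18.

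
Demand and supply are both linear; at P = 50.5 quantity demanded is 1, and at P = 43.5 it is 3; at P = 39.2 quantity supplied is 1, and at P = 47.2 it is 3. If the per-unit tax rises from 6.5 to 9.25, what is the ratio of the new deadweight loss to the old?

Demand slope = (43.5 − 50.5)/(3 − 1) = −3.5, so P = 54 − 3.5Q.
Supply slope = (47.2 − 39.2)/(3 − 1) = 4, so P = 35.2 + 4Q.
Competitive equilibrium: 54 − 3.5Q = 35.2 + 4Q → Q* = 2.5067, P* = 45.2267.
For a per-unit tax t: ΔQ = t/7.5, so DWL = ½·t·(t/7.5) = t²/15.
At t = 6.5: DWL = 2.817. At t = 9.25: DWL = 5.704.
Ratio = (9.25/6.5)² = 2.025.

2.025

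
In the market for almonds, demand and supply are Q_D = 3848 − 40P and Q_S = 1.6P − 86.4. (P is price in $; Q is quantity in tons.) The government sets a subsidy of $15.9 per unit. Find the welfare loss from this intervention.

In inverse form: demand P = 96.2 − 0.025Q, supply P = 54 + 0.625Q.
Competitive equilibrium: 96.2 − 0.025Q = 54 + 0.625Q → Q* = 64.9231, P* = 94.5769.
The subsidy lowers effective supply by 15.9: P = 38.1 + 0.625Q.
New quantity: 96.2 − 0.025Q = 38.1 + 0.625Q → Q' = 89.3846.
Overproduction ΔQ = 89.3846 − 64.9231 = 24.4615; wedge = subsidy = 15.9.
DWL = ½ × 24.4615 × 15.9 = $194.47.

$194.47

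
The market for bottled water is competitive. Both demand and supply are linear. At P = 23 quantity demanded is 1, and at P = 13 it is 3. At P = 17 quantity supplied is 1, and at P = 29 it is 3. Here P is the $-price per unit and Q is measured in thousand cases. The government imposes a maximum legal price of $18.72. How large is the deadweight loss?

$0.37 thousand

Demand slope = (13 − 23)/(3 − 1) = −5, so P = 28 − 5Q.
Supply slope = (29 − 17)/(3 − 1) = 6, so P = 11 + 6Q.
Competitive equilibrium: 28 − 5Q = 11 + 6Q → Q* = 1.5455, P* = 20.2727.
At the ceiling P = 18.72, quantity supplied = (18.72 − 11)/6 = 1.2867.
Willingness to pay at Q' = 1.2867: 28 − 5·1.2867 = 21.5665.
ΔQ = 1.5455 − 1.2867 = 0.2588; wedge = 21.5665 − 18.72 = 2.8465.
The triangle = ½ × 0.2588 × 2.8465 = $0.37 thousand.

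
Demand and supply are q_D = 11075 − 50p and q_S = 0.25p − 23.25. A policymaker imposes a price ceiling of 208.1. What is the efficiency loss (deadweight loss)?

20.46

In inverse form: demand p = 221.5 − 0.02q, supply p = 93 + 4q.
Competitive equilibrium: 221.5 − 0.02q = 93 + 4q → q* = 31.9652, p* = 220.8607.
At the ceiling p = 208.1, quantity supplied = (208.1 − 93)/4 = 28.775.
Willingness to pay at q' = 28.775: 221.5 − 0.02·28.775 = 220.9245.
Δq = 31.9652 − 28.775 = 3.1902; wedge = 220.9245 − 208.1 = 12.8245.
Welfare loss = ½ × 3.1902 × 12.8245 = 20.46.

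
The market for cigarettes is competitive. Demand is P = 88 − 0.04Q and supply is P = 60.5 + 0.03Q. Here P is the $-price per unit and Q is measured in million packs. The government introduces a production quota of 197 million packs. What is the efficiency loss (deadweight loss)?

Competitive equilibrium: 88 − 0.04Q = 60.5 + 0.03Q → Q* = 392.8571, P* = 72.2857.
At Q = 197: demand price = 88 − 0.04·197 = 80.12; supply price = 60.5 + 0.03·197 = 66.41.
ΔQ = 392.8571 − 197 = 195.8571; wedge = 80.12 − 66.41 = 13.71.
Welfare loss = ½ × 195.8571 × 13.71 = $1342.60 million.

$1342.60 million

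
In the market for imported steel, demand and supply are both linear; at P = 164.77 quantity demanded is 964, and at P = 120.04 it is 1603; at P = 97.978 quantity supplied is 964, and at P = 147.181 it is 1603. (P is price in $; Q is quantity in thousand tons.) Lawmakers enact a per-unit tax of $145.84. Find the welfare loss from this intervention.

Demand slope = (120.04 − 164.77)/(1603 − 964) = −0.07, so P = 232.25 − 0.07Q.
Supply slope = (147.181 − 97.978)/(1603 − 964) = 0.077, so P = 23.75 + 0.077Q.
Competitive equilibrium: 232.25 − 0.07Q = 23.75 + 0.077Q → Q* = 1418.36735, P* = 132.96429.
With the tax, the buyer price exceeds the seller price by 145.84: (232.25 − 0.07Q) − (23.75 + 0.077Q) = 145.84 → Q' = 426.2585.
ΔQ = 1418.36735 − 426.2585 = 992.10885; the wedge equals the tax, 145.84.
Welfare loss = ½ × 992.10885 × 145.84 = $72344.58 thousand.

$72344.58 thousand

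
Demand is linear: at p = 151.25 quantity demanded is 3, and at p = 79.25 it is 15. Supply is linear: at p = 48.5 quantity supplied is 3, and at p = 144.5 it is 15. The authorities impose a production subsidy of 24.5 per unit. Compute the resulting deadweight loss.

Demand slope = (79.25 − 151.25)/(15 − 3) = −6, so p = 169.25 − 6q.
Supply slope = (144.5 − 48.5)/(15 − 3) = 8, so p = 24.5 + 8q.
Competitive equilibrium: 169.25 − 6q = 24.5 + 8q → q* = 10.3393, p* = 107.2143.
The subsidy lowers effective supply by 24.5: p = 0 + 8q.
New quantity: 169.25 − 6q = 0 + 8q → q' = 12.0893.
Overproduction Δq = 12.0893 − 10.3393 = 1.75; wedge = subsidy = 24.5.
Deadweight loss = ½ × 1.75 × 24.5 = 21.44.

21.44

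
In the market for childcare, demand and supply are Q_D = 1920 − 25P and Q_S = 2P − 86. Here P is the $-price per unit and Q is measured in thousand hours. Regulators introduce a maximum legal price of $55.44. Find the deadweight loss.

$384 thousand

In inverse form: demand P = 76.8 − 0.04Q, supply P = 43 + 0.5Q.
Competitive equilibrium: 76.8 − 0.04Q = 43 + 0.5Q → Q* = 62.5926, P* = 74.2963.
At the ceiling P = 55.44, quantity supplied = (55.44 − 43)/0.5 = 24.88.
Willingness to pay at Q' = 24.88: 76.8 − 0.04·24.88 = 75.8048.
ΔQ = 62.5926 − 24.88 = 37.7126; wedge = 75.8048 − 55.44 = 20.3648.
Welfare loss = ½ × 37.7126 × 20.3648 = $384 thousand.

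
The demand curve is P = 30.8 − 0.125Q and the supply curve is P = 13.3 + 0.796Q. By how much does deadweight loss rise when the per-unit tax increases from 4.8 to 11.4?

Competitive equilibrium: 30.8 − 0.125Q = 13.3 + 0.796Q → Q* = 19.0011, P* = 28.4249.
For a per-unit tax t: ΔQ = t/0.921, so DWL = ½·t·(t/0.921) = t²/1.842.
At t = 4.8: DWL = 12.508. At t = 11.4: DWL = 70.554.
Increase = 70.554 − 12.508 = 58.05.

58.05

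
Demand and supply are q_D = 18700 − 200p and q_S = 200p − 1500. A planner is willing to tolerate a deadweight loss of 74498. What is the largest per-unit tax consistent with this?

In inverse form: demand p = 93.5 − 0.005q, supply p = 7.5 + 0.005q.
Competitive equilibrium: 93.5 − 0.005q = 7.5 + 0.005q → q* = 8600, p* = 50.5.
A tax t gives Δq = t/0.01 and wedge t, so DWL = t²/0.02.
t²/0.02 = 74498 → t² = 1489.96 → t = 38.6.

38.6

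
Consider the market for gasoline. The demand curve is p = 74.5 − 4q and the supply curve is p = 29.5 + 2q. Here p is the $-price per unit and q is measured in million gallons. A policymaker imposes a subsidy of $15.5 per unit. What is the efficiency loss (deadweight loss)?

Competitive equilibrium: 74.5 − 4q = 29.5 + 2q → q* = 7.5, p* = 44.5.
The subsidy lowers effective supply by 15.5: p = 14 + 2q.
New quantity: 74.5 − 4q = 14 + 2q → q' = 10.0833.
Overproduction Δq = 10.0833 − 7.5 = 2.5833; wedge = subsidy = 15.5.
DWL = ½ × 2.5833 × 15.5 = $20.02 million.

$20.02 million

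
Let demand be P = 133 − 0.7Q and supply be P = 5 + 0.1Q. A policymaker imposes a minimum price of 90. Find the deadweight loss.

3886.53

Competitive equilibrium: 133 − 0.7Q = 5 + 0.1Q → Q* = 160, P* = 21.
At the floor P = 90, quantity demanded = (133 − 90)/0.7 = 61.4286.
Sellers' marginal cost at Q' = 61.4286: 5 + 0.1·61.4286 = 11.1429.
ΔQ = 160 − 61.4286 = 98.5714; wedge = 90 − 11.1429 = 78.8571.
Deadweight loss = ½ × 98.5714 × 78.8571 = 3886.53.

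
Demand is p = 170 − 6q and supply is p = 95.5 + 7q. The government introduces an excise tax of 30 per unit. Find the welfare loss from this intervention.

Competitive equilibrium: 170 − 6q = 95.5 + 7q → q* = 5.7308, p* = 135.6154.
With the tax, the buyer price exceeds the seller price by 30: (170 − 6q) − (95.5 + 7q) = 30 → q' = 3.4231.
Δq = 5.7308 − 3.4231 = 2.3077; the wedge equals the tax, 30.
DWL = ½ × 2.3077 × 30 = 34.62.

34.62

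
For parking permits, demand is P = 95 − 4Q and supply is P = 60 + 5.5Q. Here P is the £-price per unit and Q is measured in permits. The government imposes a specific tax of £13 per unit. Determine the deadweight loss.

£8.89

Competitive equilibrium: 95 − 4Q = 60 + 5.5Q → Q* = 3.6842, P* = 80.2632.
With the tax, the buyer price exceeds the seller price by 13: (95 − 4Q) − (60 + 5.5Q) = 13 → Q' = 2.3158.
ΔQ = 3.6842 − 2.3158 = 1.3684; the wedge equals the tax, 13.
The triangle = ½ × 1.3684 × 13 = £8.89.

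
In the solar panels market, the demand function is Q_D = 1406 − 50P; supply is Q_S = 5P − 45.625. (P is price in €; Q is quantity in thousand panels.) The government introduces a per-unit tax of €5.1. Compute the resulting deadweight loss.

€59.11 thousand

In inverse form: demand P = 28.12 − 0.02Q, supply P = 9.125 + 0.2Q.
Competitive equilibrium: 28.12 − 0.02Q = 9.125 + 0.2Q → Q* = 86.3409, P* = 26.3932.
With the tax, the buyer price exceeds the seller price by 5.1: (28.12 − 0.02Q) − (9.125 + 0.2Q) = 5.1 → Q' = 63.1591.
ΔQ = 86.3409 − 63.1591 = 23.1818; the wedge equals the tax, 5.1.
Deadweight loss = ½ × 23.1818 × 5.1 = €59.11 thousand.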